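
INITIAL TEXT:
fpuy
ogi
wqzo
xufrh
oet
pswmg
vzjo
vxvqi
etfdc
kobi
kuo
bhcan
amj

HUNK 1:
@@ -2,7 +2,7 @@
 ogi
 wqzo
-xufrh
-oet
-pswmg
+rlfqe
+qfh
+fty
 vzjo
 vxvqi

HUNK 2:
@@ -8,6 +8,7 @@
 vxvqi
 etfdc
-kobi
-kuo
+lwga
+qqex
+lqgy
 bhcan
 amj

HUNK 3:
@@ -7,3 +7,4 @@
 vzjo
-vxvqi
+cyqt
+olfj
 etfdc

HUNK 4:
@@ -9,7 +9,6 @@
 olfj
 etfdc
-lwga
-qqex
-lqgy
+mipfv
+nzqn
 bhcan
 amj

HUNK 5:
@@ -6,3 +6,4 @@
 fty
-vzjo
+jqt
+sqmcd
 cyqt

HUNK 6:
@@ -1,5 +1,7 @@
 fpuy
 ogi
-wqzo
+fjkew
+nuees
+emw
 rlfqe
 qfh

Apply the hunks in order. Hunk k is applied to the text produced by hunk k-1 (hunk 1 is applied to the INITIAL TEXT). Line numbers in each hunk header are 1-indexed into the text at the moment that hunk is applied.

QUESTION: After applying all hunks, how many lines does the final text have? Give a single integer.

Answer: 17

Derivation:
Hunk 1: at line 2 remove [xufrh,oet,pswmg] add [rlfqe,qfh,fty] -> 13 lines: fpuy ogi wqzo rlfqe qfh fty vzjo vxvqi etfdc kobi kuo bhcan amj
Hunk 2: at line 8 remove [kobi,kuo] add [lwga,qqex,lqgy] -> 14 lines: fpuy ogi wqzo rlfqe qfh fty vzjo vxvqi etfdc lwga qqex lqgy bhcan amj
Hunk 3: at line 7 remove [vxvqi] add [cyqt,olfj] -> 15 lines: fpuy ogi wqzo rlfqe qfh fty vzjo cyqt olfj etfdc lwga qqex lqgy bhcan amj
Hunk 4: at line 9 remove [lwga,qqex,lqgy] add [mipfv,nzqn] -> 14 lines: fpuy ogi wqzo rlfqe qfh fty vzjo cyqt olfj etfdc mipfv nzqn bhcan amj
Hunk 5: at line 6 remove [vzjo] add [jqt,sqmcd] -> 15 lines: fpuy ogi wqzo rlfqe qfh fty jqt sqmcd cyqt olfj etfdc mipfv nzqn bhcan amj
Hunk 6: at line 1 remove [wqzo] add [fjkew,nuees,emw] -> 17 lines: fpuy ogi fjkew nuees emw rlfqe qfh fty jqt sqmcd cyqt olfj etfdc mipfv nzqn bhcan amj
Final line count: 17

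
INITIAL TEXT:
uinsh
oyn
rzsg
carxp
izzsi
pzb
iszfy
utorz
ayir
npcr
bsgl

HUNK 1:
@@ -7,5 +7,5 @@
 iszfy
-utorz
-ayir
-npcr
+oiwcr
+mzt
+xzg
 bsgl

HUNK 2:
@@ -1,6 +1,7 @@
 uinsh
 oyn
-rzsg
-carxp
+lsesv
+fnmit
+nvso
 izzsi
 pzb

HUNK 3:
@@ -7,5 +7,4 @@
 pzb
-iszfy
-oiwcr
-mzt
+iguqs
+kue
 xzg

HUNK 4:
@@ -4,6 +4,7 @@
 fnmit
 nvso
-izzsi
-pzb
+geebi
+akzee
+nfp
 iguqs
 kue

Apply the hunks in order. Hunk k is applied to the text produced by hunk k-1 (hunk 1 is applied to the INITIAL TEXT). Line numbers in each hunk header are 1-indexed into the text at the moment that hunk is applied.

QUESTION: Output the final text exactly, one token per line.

Hunk 1: at line 7 remove [utorz,ayir,npcr] add [oiwcr,mzt,xzg] -> 11 lines: uinsh oyn rzsg carxp izzsi pzb iszfy oiwcr mzt xzg bsgl
Hunk 2: at line 1 remove [rzsg,carxp] add [lsesv,fnmit,nvso] -> 12 lines: uinsh oyn lsesv fnmit nvso izzsi pzb iszfy oiwcr mzt xzg bsgl
Hunk 3: at line 7 remove [iszfy,oiwcr,mzt] add [iguqs,kue] -> 11 lines: uinsh oyn lsesv fnmit nvso izzsi pzb iguqs kue xzg bsgl
Hunk 4: at line 4 remove [izzsi,pzb] add [geebi,akzee,nfp] -> 12 lines: uinsh oyn lsesv fnmit nvso geebi akzee nfp iguqs kue xzg bsgl

Answer: uinsh
oyn
lsesv
fnmit
nvso
geebi
akzee
nfp
iguqs
kue
xzg
bsgl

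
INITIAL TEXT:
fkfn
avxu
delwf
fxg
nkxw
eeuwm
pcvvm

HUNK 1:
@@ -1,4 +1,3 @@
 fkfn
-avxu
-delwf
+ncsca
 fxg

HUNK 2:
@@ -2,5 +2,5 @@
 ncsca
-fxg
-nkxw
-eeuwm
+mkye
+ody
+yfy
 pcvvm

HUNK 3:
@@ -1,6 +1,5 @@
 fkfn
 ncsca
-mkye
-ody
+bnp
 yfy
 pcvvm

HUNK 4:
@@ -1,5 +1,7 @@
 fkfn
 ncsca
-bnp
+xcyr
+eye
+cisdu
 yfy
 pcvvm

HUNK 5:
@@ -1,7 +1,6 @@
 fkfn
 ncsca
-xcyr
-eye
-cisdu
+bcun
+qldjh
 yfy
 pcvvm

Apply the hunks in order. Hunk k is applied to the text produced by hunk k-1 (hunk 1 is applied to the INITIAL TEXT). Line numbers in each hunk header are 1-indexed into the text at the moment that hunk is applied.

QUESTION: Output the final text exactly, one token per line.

Hunk 1: at line 1 remove [avxu,delwf] add [ncsca] -> 6 lines: fkfn ncsca fxg nkxw eeuwm pcvvm
Hunk 2: at line 2 remove [fxg,nkxw,eeuwm] add [mkye,ody,yfy] -> 6 lines: fkfn ncsca mkye ody yfy pcvvm
Hunk 3: at line 1 remove [mkye,ody] add [bnp] -> 5 lines: fkfn ncsca bnp yfy pcvvm
Hunk 4: at line 1 remove [bnp] add [xcyr,eye,cisdu] -> 7 lines: fkfn ncsca xcyr eye cisdu yfy pcvvm
Hunk 5: at line 1 remove [xcyr,eye,cisdu] add [bcun,qldjh] -> 6 lines: fkfn ncsca bcun qldjh yfy pcvvm

Answer: fkfn
ncsca
bcun
qldjh
yfy
pcvvm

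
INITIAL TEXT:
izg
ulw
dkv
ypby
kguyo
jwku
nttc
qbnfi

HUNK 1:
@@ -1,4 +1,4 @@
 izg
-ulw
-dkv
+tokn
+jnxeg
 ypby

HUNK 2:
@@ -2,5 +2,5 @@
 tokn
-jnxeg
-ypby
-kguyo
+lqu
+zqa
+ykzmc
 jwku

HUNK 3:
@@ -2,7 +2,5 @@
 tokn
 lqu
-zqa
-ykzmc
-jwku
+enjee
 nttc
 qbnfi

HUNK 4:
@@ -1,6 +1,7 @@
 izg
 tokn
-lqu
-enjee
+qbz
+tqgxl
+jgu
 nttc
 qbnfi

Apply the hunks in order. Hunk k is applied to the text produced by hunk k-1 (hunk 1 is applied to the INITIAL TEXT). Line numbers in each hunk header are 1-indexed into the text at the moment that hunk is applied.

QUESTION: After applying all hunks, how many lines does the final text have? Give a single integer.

Hunk 1: at line 1 remove [ulw,dkv] add [tokn,jnxeg] -> 8 lines: izg tokn jnxeg ypby kguyo jwku nttc qbnfi
Hunk 2: at line 2 remove [jnxeg,ypby,kguyo] add [lqu,zqa,ykzmc] -> 8 lines: izg tokn lqu zqa ykzmc jwku nttc qbnfi
Hunk 3: at line 2 remove [zqa,ykzmc,jwku] add [enjee] -> 6 lines: izg tokn lqu enjee nttc qbnfi
Hunk 4: at line 1 remove [lqu,enjee] add [qbz,tqgxl,jgu] -> 7 lines: izg tokn qbz tqgxl jgu nttc qbnfi
Final line count: 7

Answer: 7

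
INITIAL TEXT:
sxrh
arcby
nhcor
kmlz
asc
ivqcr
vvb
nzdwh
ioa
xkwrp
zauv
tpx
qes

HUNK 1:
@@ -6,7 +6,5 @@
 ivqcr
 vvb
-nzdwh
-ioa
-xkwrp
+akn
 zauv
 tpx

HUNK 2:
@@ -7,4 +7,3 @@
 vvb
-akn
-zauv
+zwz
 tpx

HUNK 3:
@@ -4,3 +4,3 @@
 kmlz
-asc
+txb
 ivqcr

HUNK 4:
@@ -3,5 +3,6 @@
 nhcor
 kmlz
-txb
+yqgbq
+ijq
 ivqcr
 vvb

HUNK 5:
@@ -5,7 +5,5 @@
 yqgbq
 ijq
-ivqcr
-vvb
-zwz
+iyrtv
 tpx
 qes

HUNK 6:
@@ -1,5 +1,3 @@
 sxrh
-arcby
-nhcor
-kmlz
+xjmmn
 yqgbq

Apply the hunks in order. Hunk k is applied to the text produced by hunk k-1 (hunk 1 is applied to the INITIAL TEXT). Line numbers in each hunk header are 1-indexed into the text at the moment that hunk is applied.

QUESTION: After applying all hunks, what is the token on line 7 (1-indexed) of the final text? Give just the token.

Answer: qes

Derivation:
Hunk 1: at line 6 remove [nzdwh,ioa,xkwrp] add [akn] -> 11 lines: sxrh arcby nhcor kmlz asc ivqcr vvb akn zauv tpx qes
Hunk 2: at line 7 remove [akn,zauv] add [zwz] -> 10 lines: sxrh arcby nhcor kmlz asc ivqcr vvb zwz tpx qes
Hunk 3: at line 4 remove [asc] add [txb] -> 10 lines: sxrh arcby nhcor kmlz txb ivqcr vvb zwz tpx qes
Hunk 4: at line 3 remove [txb] add [yqgbq,ijq] -> 11 lines: sxrh arcby nhcor kmlz yqgbq ijq ivqcr vvb zwz tpx qes
Hunk 5: at line 5 remove [ivqcr,vvb,zwz] add [iyrtv] -> 9 lines: sxrh arcby nhcor kmlz yqgbq ijq iyrtv tpx qes
Hunk 6: at line 1 remove [arcby,nhcor,kmlz] add [xjmmn] -> 7 lines: sxrh xjmmn yqgbq ijq iyrtv tpx qes
Final line 7: qes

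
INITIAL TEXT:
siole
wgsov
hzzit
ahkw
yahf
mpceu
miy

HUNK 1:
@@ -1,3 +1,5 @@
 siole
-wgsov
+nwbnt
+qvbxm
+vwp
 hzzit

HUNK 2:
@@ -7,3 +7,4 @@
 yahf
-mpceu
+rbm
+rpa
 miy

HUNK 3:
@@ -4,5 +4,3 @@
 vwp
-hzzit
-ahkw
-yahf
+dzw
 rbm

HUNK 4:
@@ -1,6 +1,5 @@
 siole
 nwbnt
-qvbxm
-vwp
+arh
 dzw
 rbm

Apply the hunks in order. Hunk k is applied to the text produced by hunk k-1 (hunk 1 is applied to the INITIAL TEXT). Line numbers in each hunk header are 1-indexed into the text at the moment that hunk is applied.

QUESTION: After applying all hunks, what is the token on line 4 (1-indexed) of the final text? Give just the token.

Answer: dzw

Derivation:
Hunk 1: at line 1 remove [wgsov] add [nwbnt,qvbxm,vwp] -> 9 lines: siole nwbnt qvbxm vwp hzzit ahkw yahf mpceu miy
Hunk 2: at line 7 remove [mpceu] add [rbm,rpa] -> 10 lines: siole nwbnt qvbxm vwp hzzit ahkw yahf rbm rpa miy
Hunk 3: at line 4 remove [hzzit,ahkw,yahf] add [dzw] -> 8 lines: siole nwbnt qvbxm vwp dzw rbm rpa miy
Hunk 4: at line 1 remove [qvbxm,vwp] add [arh] -> 7 lines: siole nwbnt arh dzw rbm rpa miy
Final line 4: dzw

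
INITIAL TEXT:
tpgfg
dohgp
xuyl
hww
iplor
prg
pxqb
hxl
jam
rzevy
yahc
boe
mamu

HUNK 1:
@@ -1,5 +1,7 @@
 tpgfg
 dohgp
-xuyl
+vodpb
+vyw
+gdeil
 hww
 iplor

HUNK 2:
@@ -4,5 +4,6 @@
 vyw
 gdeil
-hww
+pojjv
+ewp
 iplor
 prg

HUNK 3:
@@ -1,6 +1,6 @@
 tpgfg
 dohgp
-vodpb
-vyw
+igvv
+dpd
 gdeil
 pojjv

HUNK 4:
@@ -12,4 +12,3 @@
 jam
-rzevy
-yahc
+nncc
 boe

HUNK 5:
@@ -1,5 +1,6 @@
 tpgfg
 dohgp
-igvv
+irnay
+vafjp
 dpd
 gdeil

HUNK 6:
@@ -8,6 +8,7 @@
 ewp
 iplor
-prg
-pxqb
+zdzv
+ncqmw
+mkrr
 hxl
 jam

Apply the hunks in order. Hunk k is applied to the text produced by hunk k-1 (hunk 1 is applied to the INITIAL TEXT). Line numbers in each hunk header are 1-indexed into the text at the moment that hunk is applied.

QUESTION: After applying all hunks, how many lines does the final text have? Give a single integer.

Answer: 17

Derivation:
Hunk 1: at line 1 remove [xuyl] add [vodpb,vyw,gdeil] -> 15 lines: tpgfg dohgp vodpb vyw gdeil hww iplor prg pxqb hxl jam rzevy yahc boe mamu
Hunk 2: at line 4 remove [hww] add [pojjv,ewp] -> 16 lines: tpgfg dohgp vodpb vyw gdeil pojjv ewp iplor prg pxqb hxl jam rzevy yahc boe mamu
Hunk 3: at line 1 remove [vodpb,vyw] add [igvv,dpd] -> 16 lines: tpgfg dohgp igvv dpd gdeil pojjv ewp iplor prg pxqb hxl jam rzevy yahc boe mamu
Hunk 4: at line 12 remove [rzevy,yahc] add [nncc] -> 15 lines: tpgfg dohgp igvv dpd gdeil pojjv ewp iplor prg pxqb hxl jam nncc boe mamu
Hunk 5: at line 1 remove [igvv] add [irnay,vafjp] -> 16 lines: tpgfg dohgp irnay vafjp dpd gdeil pojjv ewp iplor prg pxqb hxl jam nncc boe mamu
Hunk 6: at line 8 remove [prg,pxqb] add [zdzv,ncqmw,mkrr] -> 17 lines: tpgfg dohgp irnay vafjp dpd gdeil pojjv ewp iplor zdzv ncqmw mkrr hxl jam nncc boe mamu
Final line count: 17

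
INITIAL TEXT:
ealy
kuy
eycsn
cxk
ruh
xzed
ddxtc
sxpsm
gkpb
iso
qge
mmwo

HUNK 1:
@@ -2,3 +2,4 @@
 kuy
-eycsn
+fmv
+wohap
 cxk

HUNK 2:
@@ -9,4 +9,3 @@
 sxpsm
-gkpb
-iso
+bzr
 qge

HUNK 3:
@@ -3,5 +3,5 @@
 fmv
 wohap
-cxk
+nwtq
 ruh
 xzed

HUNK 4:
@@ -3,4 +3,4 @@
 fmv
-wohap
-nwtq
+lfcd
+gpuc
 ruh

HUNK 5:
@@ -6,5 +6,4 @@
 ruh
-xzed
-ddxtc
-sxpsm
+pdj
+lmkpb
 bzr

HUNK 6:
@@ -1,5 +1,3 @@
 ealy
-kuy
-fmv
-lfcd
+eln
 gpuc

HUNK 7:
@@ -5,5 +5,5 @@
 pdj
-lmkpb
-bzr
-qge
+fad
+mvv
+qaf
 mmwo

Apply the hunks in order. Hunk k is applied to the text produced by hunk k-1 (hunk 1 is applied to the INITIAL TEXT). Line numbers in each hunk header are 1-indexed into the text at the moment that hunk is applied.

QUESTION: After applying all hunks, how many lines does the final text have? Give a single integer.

Answer: 9

Derivation:
Hunk 1: at line 2 remove [eycsn] add [fmv,wohap] -> 13 lines: ealy kuy fmv wohap cxk ruh xzed ddxtc sxpsm gkpb iso qge mmwo
Hunk 2: at line 9 remove [gkpb,iso] add [bzr] -> 12 lines: ealy kuy fmv wohap cxk ruh xzed ddxtc sxpsm bzr qge mmwo
Hunk 3: at line 3 remove [cxk] add [nwtq] -> 12 lines: ealy kuy fmv wohap nwtq ruh xzed ddxtc sxpsm bzr qge mmwo
Hunk 4: at line 3 remove [wohap,nwtq] add [lfcd,gpuc] -> 12 lines: ealy kuy fmv lfcd gpuc ruh xzed ddxtc sxpsm bzr qge mmwo
Hunk 5: at line 6 remove [xzed,ddxtc,sxpsm] add [pdj,lmkpb] -> 11 lines: ealy kuy fmv lfcd gpuc ruh pdj lmkpb bzr qge mmwo
Hunk 6: at line 1 remove [kuy,fmv,lfcd] add [eln] -> 9 lines: ealy eln gpuc ruh pdj lmkpb bzr qge mmwo
Hunk 7: at line 5 remove [lmkpb,bzr,qge] add [fad,mvv,qaf] -> 9 lines: ealy eln gpuc ruh pdj fad mvv qaf mmwo
Final line count: 9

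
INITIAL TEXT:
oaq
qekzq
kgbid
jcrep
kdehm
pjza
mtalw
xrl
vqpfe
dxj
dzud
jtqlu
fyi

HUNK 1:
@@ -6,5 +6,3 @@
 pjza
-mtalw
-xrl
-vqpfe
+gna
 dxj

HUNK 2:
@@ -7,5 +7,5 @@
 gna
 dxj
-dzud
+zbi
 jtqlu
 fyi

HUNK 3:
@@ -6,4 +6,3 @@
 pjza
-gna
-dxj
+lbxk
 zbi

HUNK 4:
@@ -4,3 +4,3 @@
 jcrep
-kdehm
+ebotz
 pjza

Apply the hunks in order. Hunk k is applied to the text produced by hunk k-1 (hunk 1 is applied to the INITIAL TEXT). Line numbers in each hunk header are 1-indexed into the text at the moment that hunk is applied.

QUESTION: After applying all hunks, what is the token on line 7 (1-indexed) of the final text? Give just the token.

Hunk 1: at line 6 remove [mtalw,xrl,vqpfe] add [gna] -> 11 lines: oaq qekzq kgbid jcrep kdehm pjza gna dxj dzud jtqlu fyi
Hunk 2: at line 7 remove [dzud] add [zbi] -> 11 lines: oaq qekzq kgbid jcrep kdehm pjza gna dxj zbi jtqlu fyi
Hunk 3: at line 6 remove [gna,dxj] add [lbxk] -> 10 lines: oaq qekzq kgbid jcrep kdehm pjza lbxk zbi jtqlu fyi
Hunk 4: at line 4 remove [kdehm] add [ebotz] -> 10 lines: oaq qekzq kgbid jcrep ebotz pjza lbxk zbi jtqlu fyi
Final line 7: lbxk

Answer: lbxk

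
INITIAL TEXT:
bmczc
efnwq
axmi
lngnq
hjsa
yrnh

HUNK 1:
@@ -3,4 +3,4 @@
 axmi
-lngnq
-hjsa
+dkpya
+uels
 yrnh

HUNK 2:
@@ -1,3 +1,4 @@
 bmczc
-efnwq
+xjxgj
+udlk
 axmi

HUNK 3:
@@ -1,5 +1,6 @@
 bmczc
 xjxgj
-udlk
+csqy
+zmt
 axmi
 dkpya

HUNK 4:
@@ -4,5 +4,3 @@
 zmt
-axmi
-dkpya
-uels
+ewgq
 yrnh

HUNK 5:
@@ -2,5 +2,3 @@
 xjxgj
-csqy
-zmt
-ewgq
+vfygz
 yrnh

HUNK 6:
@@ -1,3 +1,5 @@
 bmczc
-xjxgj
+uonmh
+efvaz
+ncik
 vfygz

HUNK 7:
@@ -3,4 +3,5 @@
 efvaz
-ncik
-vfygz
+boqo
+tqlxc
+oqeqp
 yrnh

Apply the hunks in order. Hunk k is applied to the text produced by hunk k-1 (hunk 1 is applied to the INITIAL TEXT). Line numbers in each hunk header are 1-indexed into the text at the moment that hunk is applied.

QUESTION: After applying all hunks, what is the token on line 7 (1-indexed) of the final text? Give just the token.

Answer: yrnh

Derivation:
Hunk 1: at line 3 remove [lngnq,hjsa] add [dkpya,uels] -> 6 lines: bmczc efnwq axmi dkpya uels yrnh
Hunk 2: at line 1 remove [efnwq] add [xjxgj,udlk] -> 7 lines: bmczc xjxgj udlk axmi dkpya uels yrnh
Hunk 3: at line 1 remove [udlk] add [csqy,zmt] -> 8 lines: bmczc xjxgj csqy zmt axmi dkpya uels yrnh
Hunk 4: at line 4 remove [axmi,dkpya,uels] add [ewgq] -> 6 lines: bmczc xjxgj csqy zmt ewgq yrnh
Hunk 5: at line 2 remove [csqy,zmt,ewgq] add [vfygz] -> 4 lines: bmczc xjxgj vfygz yrnh
Hunk 6: at line 1 remove [xjxgj] add [uonmh,efvaz,ncik] -> 6 lines: bmczc uonmh efvaz ncik vfygz yrnh
Hunk 7: at line 3 remove [ncik,vfygz] add [boqo,tqlxc,oqeqp] -> 7 lines: bmczc uonmh efvaz boqo tqlxc oqeqp yrnh
Final line 7: yrnh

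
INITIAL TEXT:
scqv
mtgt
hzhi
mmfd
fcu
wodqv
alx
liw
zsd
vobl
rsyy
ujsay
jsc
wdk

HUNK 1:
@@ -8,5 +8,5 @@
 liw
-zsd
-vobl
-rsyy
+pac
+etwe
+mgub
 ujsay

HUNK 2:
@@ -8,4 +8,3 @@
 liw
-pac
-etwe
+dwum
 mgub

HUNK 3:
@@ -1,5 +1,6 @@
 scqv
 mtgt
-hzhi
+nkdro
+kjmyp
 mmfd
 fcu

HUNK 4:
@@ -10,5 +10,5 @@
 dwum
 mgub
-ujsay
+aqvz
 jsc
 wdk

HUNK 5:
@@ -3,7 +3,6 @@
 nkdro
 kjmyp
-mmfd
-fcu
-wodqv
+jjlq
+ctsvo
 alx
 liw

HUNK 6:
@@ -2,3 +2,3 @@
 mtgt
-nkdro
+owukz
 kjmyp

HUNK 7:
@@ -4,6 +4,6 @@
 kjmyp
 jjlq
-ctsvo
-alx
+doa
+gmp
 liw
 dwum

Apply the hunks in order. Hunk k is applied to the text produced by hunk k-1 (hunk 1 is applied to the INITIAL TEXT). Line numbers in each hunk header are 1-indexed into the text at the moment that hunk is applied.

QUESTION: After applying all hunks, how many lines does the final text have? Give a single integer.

Hunk 1: at line 8 remove [zsd,vobl,rsyy] add [pac,etwe,mgub] -> 14 lines: scqv mtgt hzhi mmfd fcu wodqv alx liw pac etwe mgub ujsay jsc wdk
Hunk 2: at line 8 remove [pac,etwe] add [dwum] -> 13 lines: scqv mtgt hzhi mmfd fcu wodqv alx liw dwum mgub ujsay jsc wdk
Hunk 3: at line 1 remove [hzhi] add [nkdro,kjmyp] -> 14 lines: scqv mtgt nkdro kjmyp mmfd fcu wodqv alx liw dwum mgub ujsay jsc wdk
Hunk 4: at line 10 remove [ujsay] add [aqvz] -> 14 lines: scqv mtgt nkdro kjmyp mmfd fcu wodqv alx liw dwum mgub aqvz jsc wdk
Hunk 5: at line 3 remove [mmfd,fcu,wodqv] add [jjlq,ctsvo] -> 13 lines: scqv mtgt nkdro kjmyp jjlq ctsvo alx liw dwum mgub aqvz jsc wdk
Hunk 6: at line 2 remove [nkdro] add [owukz] -> 13 lines: scqv mtgt owukz kjmyp jjlq ctsvo alx liw dwum mgub aqvz jsc wdk
Hunk 7: at line 4 remove [ctsvo,alx] add [doa,gmp] -> 13 lines: scqv mtgt owukz kjmyp jjlq doa gmp liw dwum mgub aqvz jsc wdk
Final line count: 13

Answer: 13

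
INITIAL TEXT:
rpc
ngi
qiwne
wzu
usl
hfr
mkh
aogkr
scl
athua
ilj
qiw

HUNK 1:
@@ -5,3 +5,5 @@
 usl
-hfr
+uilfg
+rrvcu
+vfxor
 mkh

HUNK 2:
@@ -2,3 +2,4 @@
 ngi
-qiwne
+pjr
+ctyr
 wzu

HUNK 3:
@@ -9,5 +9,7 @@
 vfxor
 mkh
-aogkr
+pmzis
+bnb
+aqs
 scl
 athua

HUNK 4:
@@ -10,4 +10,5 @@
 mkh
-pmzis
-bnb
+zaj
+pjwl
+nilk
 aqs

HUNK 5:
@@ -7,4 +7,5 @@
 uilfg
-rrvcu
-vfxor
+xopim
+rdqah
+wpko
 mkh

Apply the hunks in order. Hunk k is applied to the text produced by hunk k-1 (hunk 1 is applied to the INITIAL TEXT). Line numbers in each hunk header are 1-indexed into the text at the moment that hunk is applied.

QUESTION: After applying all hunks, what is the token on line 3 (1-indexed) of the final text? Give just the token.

Answer: pjr

Derivation:
Hunk 1: at line 5 remove [hfr] add [uilfg,rrvcu,vfxor] -> 14 lines: rpc ngi qiwne wzu usl uilfg rrvcu vfxor mkh aogkr scl athua ilj qiw
Hunk 2: at line 2 remove [qiwne] add [pjr,ctyr] -> 15 lines: rpc ngi pjr ctyr wzu usl uilfg rrvcu vfxor mkh aogkr scl athua ilj qiw
Hunk 3: at line 9 remove [aogkr] add [pmzis,bnb,aqs] -> 17 lines: rpc ngi pjr ctyr wzu usl uilfg rrvcu vfxor mkh pmzis bnb aqs scl athua ilj qiw
Hunk 4: at line 10 remove [pmzis,bnb] add [zaj,pjwl,nilk] -> 18 lines: rpc ngi pjr ctyr wzu usl uilfg rrvcu vfxor mkh zaj pjwl nilk aqs scl athua ilj qiw
Hunk 5: at line 7 remove [rrvcu,vfxor] add [xopim,rdqah,wpko] -> 19 lines: rpc ngi pjr ctyr wzu usl uilfg xopim rdqah wpko mkh zaj pjwl nilk aqs scl athua ilj qiw
Final line 3: pjr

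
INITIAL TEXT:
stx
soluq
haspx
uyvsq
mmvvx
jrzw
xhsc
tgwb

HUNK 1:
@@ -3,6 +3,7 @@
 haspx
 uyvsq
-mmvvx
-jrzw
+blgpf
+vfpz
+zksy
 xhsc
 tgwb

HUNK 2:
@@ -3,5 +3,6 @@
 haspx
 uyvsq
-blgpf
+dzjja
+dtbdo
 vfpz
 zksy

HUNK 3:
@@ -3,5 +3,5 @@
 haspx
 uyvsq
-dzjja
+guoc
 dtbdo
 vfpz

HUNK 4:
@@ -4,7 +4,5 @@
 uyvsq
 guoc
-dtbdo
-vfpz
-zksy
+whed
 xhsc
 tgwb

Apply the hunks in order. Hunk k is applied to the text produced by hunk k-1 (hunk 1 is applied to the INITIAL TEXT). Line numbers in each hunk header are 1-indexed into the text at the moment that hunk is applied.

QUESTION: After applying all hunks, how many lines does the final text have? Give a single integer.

Answer: 8

Derivation:
Hunk 1: at line 3 remove [mmvvx,jrzw] add [blgpf,vfpz,zksy] -> 9 lines: stx soluq haspx uyvsq blgpf vfpz zksy xhsc tgwb
Hunk 2: at line 3 remove [blgpf] add [dzjja,dtbdo] -> 10 lines: stx soluq haspx uyvsq dzjja dtbdo vfpz zksy xhsc tgwb
Hunk 3: at line 3 remove [dzjja] add [guoc] -> 10 lines: stx soluq haspx uyvsq guoc dtbdo vfpz zksy xhsc tgwb
Hunk 4: at line 4 remove [dtbdo,vfpz,zksy] add [whed] -> 8 lines: stx soluq haspx uyvsq guoc whed xhsc tgwb
Final line count: 8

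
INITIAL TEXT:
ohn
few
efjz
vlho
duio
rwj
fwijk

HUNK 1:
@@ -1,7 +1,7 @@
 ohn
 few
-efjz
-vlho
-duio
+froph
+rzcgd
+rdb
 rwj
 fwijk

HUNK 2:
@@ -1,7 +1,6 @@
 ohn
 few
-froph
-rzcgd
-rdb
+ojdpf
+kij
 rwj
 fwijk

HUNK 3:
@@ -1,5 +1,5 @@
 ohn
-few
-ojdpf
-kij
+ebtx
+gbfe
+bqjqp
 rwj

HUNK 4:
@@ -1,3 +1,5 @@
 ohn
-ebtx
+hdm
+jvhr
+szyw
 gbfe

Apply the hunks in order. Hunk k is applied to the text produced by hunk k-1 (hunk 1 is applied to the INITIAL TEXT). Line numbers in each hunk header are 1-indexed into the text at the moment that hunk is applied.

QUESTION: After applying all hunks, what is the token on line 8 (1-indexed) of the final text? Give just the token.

Answer: fwijk

Derivation:
Hunk 1: at line 1 remove [efjz,vlho,duio] add [froph,rzcgd,rdb] -> 7 lines: ohn few froph rzcgd rdb rwj fwijk
Hunk 2: at line 1 remove [froph,rzcgd,rdb] add [ojdpf,kij] -> 6 lines: ohn few ojdpf kij rwj fwijk
Hunk 3: at line 1 remove [few,ojdpf,kij] add [ebtx,gbfe,bqjqp] -> 6 lines: ohn ebtx gbfe bqjqp rwj fwijk
Hunk 4: at line 1 remove [ebtx] add [hdm,jvhr,szyw] -> 8 lines: ohn hdm jvhr szyw gbfe bqjqp rwj fwijk
Final line 8: fwijk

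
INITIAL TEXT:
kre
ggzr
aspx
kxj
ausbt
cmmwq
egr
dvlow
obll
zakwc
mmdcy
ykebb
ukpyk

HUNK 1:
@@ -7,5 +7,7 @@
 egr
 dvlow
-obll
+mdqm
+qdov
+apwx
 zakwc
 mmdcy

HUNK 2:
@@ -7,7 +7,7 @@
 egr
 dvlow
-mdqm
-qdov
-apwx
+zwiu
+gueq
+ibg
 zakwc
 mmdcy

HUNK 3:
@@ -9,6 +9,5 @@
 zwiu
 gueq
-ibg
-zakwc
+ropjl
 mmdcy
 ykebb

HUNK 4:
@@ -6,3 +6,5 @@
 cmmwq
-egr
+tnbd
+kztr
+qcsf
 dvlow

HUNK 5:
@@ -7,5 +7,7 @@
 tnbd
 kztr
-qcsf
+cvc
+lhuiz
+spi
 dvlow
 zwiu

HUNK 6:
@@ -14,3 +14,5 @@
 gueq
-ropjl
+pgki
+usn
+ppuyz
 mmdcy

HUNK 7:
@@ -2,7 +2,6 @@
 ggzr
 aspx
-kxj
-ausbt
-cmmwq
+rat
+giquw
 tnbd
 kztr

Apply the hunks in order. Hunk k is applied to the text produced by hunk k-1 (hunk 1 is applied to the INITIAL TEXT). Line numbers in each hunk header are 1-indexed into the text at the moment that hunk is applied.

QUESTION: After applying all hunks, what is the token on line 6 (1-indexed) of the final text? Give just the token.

Answer: tnbd

Derivation:
Hunk 1: at line 7 remove [obll] add [mdqm,qdov,apwx] -> 15 lines: kre ggzr aspx kxj ausbt cmmwq egr dvlow mdqm qdov apwx zakwc mmdcy ykebb ukpyk
Hunk 2: at line 7 remove [mdqm,qdov,apwx] add [zwiu,gueq,ibg] -> 15 lines: kre ggzr aspx kxj ausbt cmmwq egr dvlow zwiu gueq ibg zakwc mmdcy ykebb ukpyk
Hunk 3: at line 9 remove [ibg,zakwc] add [ropjl] -> 14 lines: kre ggzr aspx kxj ausbt cmmwq egr dvlow zwiu gueq ropjl mmdcy ykebb ukpyk
Hunk 4: at line 6 remove [egr] add [tnbd,kztr,qcsf] -> 16 lines: kre ggzr aspx kxj ausbt cmmwq tnbd kztr qcsf dvlow zwiu gueq ropjl mmdcy ykebb ukpyk
Hunk 5: at line 7 remove [qcsf] add [cvc,lhuiz,spi] -> 18 lines: kre ggzr aspx kxj ausbt cmmwq tnbd kztr cvc lhuiz spi dvlow zwiu gueq ropjl mmdcy ykebb ukpyk
Hunk 6: at line 14 remove [ropjl] add [pgki,usn,ppuyz] -> 20 lines: kre ggzr aspx kxj ausbt cmmwq tnbd kztr cvc lhuiz spi dvlow zwiu gueq pgki usn ppuyz mmdcy ykebb ukpyk
Hunk 7: at line 2 remove [kxj,ausbt,cmmwq] add [rat,giquw] -> 19 lines: kre ggzr aspx rat giquw tnbd kztr cvc lhuiz spi dvlow zwiu gueq pgki usn ppuyz mmdcy ykebb ukpyk
Final line 6: tnbd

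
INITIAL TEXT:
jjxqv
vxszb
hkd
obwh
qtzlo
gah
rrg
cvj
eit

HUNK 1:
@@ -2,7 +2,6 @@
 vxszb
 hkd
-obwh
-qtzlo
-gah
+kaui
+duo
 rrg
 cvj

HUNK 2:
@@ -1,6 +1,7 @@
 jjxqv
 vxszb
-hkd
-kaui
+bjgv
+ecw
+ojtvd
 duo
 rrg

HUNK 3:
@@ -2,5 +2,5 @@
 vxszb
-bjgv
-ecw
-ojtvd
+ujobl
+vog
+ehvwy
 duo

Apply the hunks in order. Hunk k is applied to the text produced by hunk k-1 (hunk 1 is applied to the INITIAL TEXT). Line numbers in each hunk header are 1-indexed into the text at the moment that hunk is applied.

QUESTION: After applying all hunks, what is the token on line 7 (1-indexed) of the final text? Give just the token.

Hunk 1: at line 2 remove [obwh,qtzlo,gah] add [kaui,duo] -> 8 lines: jjxqv vxszb hkd kaui duo rrg cvj eit
Hunk 2: at line 1 remove [hkd,kaui] add [bjgv,ecw,ojtvd] -> 9 lines: jjxqv vxszb bjgv ecw ojtvd duo rrg cvj eit
Hunk 3: at line 2 remove [bjgv,ecw,ojtvd] add [ujobl,vog,ehvwy] -> 9 lines: jjxqv vxszb ujobl vog ehvwy duo rrg cvj eit
Final line 7: rrg

Answer: rrg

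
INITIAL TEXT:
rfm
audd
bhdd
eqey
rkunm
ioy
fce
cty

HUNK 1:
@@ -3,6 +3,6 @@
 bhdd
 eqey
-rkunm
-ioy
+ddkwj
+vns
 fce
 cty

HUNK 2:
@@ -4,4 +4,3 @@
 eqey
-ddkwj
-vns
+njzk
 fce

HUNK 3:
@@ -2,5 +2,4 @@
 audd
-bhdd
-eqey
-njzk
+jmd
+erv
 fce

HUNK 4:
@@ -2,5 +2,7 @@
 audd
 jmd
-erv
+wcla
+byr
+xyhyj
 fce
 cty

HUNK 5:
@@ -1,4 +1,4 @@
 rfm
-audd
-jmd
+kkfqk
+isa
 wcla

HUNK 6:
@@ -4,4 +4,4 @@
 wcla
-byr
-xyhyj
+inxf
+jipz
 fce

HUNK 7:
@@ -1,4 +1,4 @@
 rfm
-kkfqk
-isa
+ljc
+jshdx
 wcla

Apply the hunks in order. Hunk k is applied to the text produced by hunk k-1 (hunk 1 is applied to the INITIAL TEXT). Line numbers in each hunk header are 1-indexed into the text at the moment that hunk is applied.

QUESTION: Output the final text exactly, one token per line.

Answer: rfm
ljc
jshdx
wcla
inxf
jipz
fce
cty

Derivation:
Hunk 1: at line 3 remove [rkunm,ioy] add [ddkwj,vns] -> 8 lines: rfm audd bhdd eqey ddkwj vns fce cty
Hunk 2: at line 4 remove [ddkwj,vns] add [njzk] -> 7 lines: rfm audd bhdd eqey njzk fce cty
Hunk 3: at line 2 remove [bhdd,eqey,njzk] add [jmd,erv] -> 6 lines: rfm audd jmd erv fce cty
Hunk 4: at line 2 remove [erv] add [wcla,byr,xyhyj] -> 8 lines: rfm audd jmd wcla byr xyhyj fce cty
Hunk 5: at line 1 remove [audd,jmd] add [kkfqk,isa] -> 8 lines: rfm kkfqk isa wcla byr xyhyj fce cty
Hunk 6: at line 4 remove [byr,xyhyj] add [inxf,jipz] -> 8 lines: rfm kkfqk isa wcla inxf jipz fce cty
Hunk 7: at line 1 remove [kkfqk,isa] add [ljc,jshdx] -> 8 lines: rfm ljc jshdx wcla inxf jipz fce cty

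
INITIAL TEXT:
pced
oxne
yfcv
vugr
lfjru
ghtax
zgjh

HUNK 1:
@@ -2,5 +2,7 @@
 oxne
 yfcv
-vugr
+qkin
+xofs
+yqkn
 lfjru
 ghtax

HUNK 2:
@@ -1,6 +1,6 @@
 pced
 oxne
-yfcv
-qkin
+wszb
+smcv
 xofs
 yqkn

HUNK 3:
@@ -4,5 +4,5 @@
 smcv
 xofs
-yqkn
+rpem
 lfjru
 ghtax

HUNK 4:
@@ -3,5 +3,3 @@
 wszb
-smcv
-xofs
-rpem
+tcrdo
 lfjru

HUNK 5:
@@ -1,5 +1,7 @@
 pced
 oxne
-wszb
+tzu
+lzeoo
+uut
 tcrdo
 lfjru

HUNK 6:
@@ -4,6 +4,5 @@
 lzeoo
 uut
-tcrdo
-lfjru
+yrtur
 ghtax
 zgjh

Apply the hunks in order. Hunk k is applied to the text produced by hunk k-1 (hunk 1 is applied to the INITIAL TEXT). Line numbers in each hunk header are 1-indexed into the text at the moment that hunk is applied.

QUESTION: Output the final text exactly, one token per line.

Answer: pced
oxne
tzu
lzeoo
uut
yrtur
ghtax
zgjh

Derivation:
Hunk 1: at line 2 remove [vugr] add [qkin,xofs,yqkn] -> 9 lines: pced oxne yfcv qkin xofs yqkn lfjru ghtax zgjh
Hunk 2: at line 1 remove [yfcv,qkin] add [wszb,smcv] -> 9 lines: pced oxne wszb smcv xofs yqkn lfjru ghtax zgjh
Hunk 3: at line 4 remove [yqkn] add [rpem] -> 9 lines: pced oxne wszb smcv xofs rpem lfjru ghtax zgjh
Hunk 4: at line 3 remove [smcv,xofs,rpem] add [tcrdo] -> 7 lines: pced oxne wszb tcrdo lfjru ghtax zgjh
Hunk 5: at line 1 remove [wszb] add [tzu,lzeoo,uut] -> 9 lines: pced oxne tzu lzeoo uut tcrdo lfjru ghtax zgjh
Hunk 6: at line 4 remove [tcrdo,lfjru] add [yrtur] -> 8 lines: pced oxne tzu lzeoo uut yrtur ghtax zgjh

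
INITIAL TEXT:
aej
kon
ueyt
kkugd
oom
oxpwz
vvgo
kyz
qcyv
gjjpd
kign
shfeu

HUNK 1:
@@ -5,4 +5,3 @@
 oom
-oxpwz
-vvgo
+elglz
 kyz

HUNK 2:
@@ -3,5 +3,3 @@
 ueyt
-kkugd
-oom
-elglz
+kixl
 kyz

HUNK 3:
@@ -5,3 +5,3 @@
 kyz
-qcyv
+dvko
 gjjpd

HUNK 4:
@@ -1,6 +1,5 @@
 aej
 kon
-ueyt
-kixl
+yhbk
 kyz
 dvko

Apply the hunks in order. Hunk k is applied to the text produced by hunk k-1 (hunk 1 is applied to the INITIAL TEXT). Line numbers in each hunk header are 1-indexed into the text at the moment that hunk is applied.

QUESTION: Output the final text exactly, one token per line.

Answer: aej
kon
yhbk
kyz
dvko
gjjpd
kign
shfeu

Derivation:
Hunk 1: at line 5 remove [oxpwz,vvgo] add [elglz] -> 11 lines: aej kon ueyt kkugd oom elglz kyz qcyv gjjpd kign shfeu
Hunk 2: at line 3 remove [kkugd,oom,elglz] add [kixl] -> 9 lines: aej kon ueyt kixl kyz qcyv gjjpd kign shfeu
Hunk 3: at line 5 remove [qcyv] add [dvko] -> 9 lines: aej kon ueyt kixl kyz dvko gjjpd kign shfeu
Hunk 4: at line 1 remove [ueyt,kixl] add [yhbk] -> 8 lines: aej kon yhbk kyz dvko gjjpd kign shfeu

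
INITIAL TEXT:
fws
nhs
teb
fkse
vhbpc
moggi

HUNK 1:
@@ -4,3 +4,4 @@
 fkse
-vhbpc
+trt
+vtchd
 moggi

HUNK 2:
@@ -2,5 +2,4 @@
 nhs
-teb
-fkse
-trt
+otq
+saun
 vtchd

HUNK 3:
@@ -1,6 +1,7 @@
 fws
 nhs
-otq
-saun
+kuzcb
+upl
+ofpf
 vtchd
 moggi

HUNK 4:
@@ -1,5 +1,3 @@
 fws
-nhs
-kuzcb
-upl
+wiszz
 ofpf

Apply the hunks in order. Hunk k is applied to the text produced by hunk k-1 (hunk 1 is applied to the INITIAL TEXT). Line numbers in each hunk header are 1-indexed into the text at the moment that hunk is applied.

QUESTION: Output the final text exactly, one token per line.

Answer: fws
wiszz
ofpf
vtchd
moggi

Derivation:
Hunk 1: at line 4 remove [vhbpc] add [trt,vtchd] -> 7 lines: fws nhs teb fkse trt vtchd moggi
Hunk 2: at line 2 remove [teb,fkse,trt] add [otq,saun] -> 6 lines: fws nhs otq saun vtchd moggi
Hunk 3: at line 1 remove [otq,saun] add [kuzcb,upl,ofpf] -> 7 lines: fws nhs kuzcb upl ofpf vtchd moggi
Hunk 4: at line 1 remove [nhs,kuzcb,upl] add [wiszz] -> 5 lines: fws wiszz ofpf vtchd moggi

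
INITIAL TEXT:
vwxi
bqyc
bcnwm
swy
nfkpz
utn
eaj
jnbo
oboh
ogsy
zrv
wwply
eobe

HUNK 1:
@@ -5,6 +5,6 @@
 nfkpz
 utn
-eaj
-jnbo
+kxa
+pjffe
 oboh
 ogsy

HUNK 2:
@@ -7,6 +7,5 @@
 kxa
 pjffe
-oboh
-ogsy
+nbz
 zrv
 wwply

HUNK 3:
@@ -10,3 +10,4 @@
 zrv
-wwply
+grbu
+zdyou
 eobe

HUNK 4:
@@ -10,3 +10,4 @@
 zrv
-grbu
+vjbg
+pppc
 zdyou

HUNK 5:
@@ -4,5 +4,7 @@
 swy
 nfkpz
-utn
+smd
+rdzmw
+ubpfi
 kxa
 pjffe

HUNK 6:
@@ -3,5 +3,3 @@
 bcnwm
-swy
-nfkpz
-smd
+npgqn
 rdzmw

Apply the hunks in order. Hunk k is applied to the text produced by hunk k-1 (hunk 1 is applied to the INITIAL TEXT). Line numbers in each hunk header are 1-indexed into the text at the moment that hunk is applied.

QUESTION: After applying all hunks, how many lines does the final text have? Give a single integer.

Hunk 1: at line 5 remove [eaj,jnbo] add [kxa,pjffe] -> 13 lines: vwxi bqyc bcnwm swy nfkpz utn kxa pjffe oboh ogsy zrv wwply eobe
Hunk 2: at line 7 remove [oboh,ogsy] add [nbz] -> 12 lines: vwxi bqyc bcnwm swy nfkpz utn kxa pjffe nbz zrv wwply eobe
Hunk 3: at line 10 remove [wwply] add [grbu,zdyou] -> 13 lines: vwxi bqyc bcnwm swy nfkpz utn kxa pjffe nbz zrv grbu zdyou eobe
Hunk 4: at line 10 remove [grbu] add [vjbg,pppc] -> 14 lines: vwxi bqyc bcnwm swy nfkpz utn kxa pjffe nbz zrv vjbg pppc zdyou eobe
Hunk 5: at line 4 remove [utn] add [smd,rdzmw,ubpfi] -> 16 lines: vwxi bqyc bcnwm swy nfkpz smd rdzmw ubpfi kxa pjffe nbz zrv vjbg pppc zdyou eobe
Hunk 6: at line 3 remove [swy,nfkpz,smd] add [npgqn] -> 14 lines: vwxi bqyc bcnwm npgqn rdzmw ubpfi kxa pjffe nbz zrv vjbg pppc zdyou eobe
Final line count: 14

Answer: 14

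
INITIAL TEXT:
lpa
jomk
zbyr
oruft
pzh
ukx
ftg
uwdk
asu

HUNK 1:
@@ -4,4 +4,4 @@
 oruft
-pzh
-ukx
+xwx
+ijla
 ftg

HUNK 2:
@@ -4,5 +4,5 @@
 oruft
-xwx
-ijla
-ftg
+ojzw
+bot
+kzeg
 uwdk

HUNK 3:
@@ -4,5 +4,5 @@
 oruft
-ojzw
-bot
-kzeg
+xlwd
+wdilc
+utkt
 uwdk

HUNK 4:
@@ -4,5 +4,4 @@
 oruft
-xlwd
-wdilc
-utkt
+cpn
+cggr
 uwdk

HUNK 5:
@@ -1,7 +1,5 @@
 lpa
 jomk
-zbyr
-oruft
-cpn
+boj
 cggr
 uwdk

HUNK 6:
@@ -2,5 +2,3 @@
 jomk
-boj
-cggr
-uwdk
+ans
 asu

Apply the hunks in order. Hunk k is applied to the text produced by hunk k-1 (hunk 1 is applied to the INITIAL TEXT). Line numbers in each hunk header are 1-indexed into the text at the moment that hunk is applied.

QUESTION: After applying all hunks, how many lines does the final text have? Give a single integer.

Answer: 4

Derivation:
Hunk 1: at line 4 remove [pzh,ukx] add [xwx,ijla] -> 9 lines: lpa jomk zbyr oruft xwx ijla ftg uwdk asu
Hunk 2: at line 4 remove [xwx,ijla,ftg] add [ojzw,bot,kzeg] -> 9 lines: lpa jomk zbyr oruft ojzw bot kzeg uwdk asu
Hunk 3: at line 4 remove [ojzw,bot,kzeg] add [xlwd,wdilc,utkt] -> 9 lines: lpa jomk zbyr oruft xlwd wdilc utkt uwdk asu
Hunk 4: at line 4 remove [xlwd,wdilc,utkt] add [cpn,cggr] -> 8 lines: lpa jomk zbyr oruft cpn cggr uwdk asu
Hunk 5: at line 1 remove [zbyr,oruft,cpn] add [boj] -> 6 lines: lpa jomk boj cggr uwdk asu
Hunk 6: at line 2 remove [boj,cggr,uwdk] add [ans] -> 4 lines: lpa jomk ans asu
Final line count: 4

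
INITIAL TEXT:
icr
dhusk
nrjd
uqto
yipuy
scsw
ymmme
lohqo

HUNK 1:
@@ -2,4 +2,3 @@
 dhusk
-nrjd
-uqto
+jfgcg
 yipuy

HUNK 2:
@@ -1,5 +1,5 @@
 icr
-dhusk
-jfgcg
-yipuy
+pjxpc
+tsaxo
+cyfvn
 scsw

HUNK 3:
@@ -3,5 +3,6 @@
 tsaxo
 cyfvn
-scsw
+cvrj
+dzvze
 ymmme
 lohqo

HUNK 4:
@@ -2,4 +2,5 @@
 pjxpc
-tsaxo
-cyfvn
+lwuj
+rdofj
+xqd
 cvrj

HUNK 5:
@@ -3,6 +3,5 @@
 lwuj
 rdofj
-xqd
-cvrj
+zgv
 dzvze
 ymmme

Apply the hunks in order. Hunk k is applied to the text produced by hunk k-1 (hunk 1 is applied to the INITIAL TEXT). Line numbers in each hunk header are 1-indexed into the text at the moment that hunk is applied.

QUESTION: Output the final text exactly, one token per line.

Answer: icr
pjxpc
lwuj
rdofj
zgv
dzvze
ymmme
lohqo

Derivation:
Hunk 1: at line 2 remove [nrjd,uqto] add [jfgcg] -> 7 lines: icr dhusk jfgcg yipuy scsw ymmme lohqo
Hunk 2: at line 1 remove [dhusk,jfgcg,yipuy] add [pjxpc,tsaxo,cyfvn] -> 7 lines: icr pjxpc tsaxo cyfvn scsw ymmme lohqo
Hunk 3: at line 3 remove [scsw] add [cvrj,dzvze] -> 8 lines: icr pjxpc tsaxo cyfvn cvrj dzvze ymmme lohqo
Hunk 4: at line 2 remove [tsaxo,cyfvn] add [lwuj,rdofj,xqd] -> 9 lines: icr pjxpc lwuj rdofj xqd cvrj dzvze ymmme lohqo
Hunk 5: at line 3 remove [xqd,cvrj] add [zgv] -> 8 lines: icr pjxpc lwuj rdofj zgv dzvze ymmme lohqo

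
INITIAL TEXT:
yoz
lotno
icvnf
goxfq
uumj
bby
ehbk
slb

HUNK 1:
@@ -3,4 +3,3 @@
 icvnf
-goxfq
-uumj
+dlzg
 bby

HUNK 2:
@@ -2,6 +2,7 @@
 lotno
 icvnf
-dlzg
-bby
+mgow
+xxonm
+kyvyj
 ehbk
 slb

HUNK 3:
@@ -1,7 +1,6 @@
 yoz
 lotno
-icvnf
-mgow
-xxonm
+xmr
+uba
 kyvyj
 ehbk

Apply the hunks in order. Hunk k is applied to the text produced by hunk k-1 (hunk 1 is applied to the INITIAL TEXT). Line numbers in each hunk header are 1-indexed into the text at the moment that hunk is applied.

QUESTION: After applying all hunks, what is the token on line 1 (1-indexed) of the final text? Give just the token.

Answer: yoz

Derivation:
Hunk 1: at line 3 remove [goxfq,uumj] add [dlzg] -> 7 lines: yoz lotno icvnf dlzg bby ehbk slb
Hunk 2: at line 2 remove [dlzg,bby] add [mgow,xxonm,kyvyj] -> 8 lines: yoz lotno icvnf mgow xxonm kyvyj ehbk slb
Hunk 3: at line 1 remove [icvnf,mgow,xxonm] add [xmr,uba] -> 7 lines: yoz lotno xmr uba kyvyj ehbk slb
Final line 1: yoz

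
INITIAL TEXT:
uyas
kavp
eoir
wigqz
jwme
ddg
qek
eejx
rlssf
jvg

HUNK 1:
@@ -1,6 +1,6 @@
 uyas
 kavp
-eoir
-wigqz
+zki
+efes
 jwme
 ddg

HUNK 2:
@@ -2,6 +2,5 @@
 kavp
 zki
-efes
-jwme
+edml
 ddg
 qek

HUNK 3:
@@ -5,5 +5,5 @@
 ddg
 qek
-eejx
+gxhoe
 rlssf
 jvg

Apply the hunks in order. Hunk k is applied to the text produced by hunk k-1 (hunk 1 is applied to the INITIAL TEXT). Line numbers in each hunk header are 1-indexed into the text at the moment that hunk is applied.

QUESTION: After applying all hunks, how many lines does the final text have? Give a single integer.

Hunk 1: at line 1 remove [eoir,wigqz] add [zki,efes] -> 10 lines: uyas kavp zki efes jwme ddg qek eejx rlssf jvg
Hunk 2: at line 2 remove [efes,jwme] add [edml] -> 9 lines: uyas kavp zki edml ddg qek eejx rlssf jvg
Hunk 3: at line 5 remove [eejx] add [gxhoe] -> 9 lines: uyas kavp zki edml ddg qek gxhoe rlssf jvg
Final line count: 9

Answer: 9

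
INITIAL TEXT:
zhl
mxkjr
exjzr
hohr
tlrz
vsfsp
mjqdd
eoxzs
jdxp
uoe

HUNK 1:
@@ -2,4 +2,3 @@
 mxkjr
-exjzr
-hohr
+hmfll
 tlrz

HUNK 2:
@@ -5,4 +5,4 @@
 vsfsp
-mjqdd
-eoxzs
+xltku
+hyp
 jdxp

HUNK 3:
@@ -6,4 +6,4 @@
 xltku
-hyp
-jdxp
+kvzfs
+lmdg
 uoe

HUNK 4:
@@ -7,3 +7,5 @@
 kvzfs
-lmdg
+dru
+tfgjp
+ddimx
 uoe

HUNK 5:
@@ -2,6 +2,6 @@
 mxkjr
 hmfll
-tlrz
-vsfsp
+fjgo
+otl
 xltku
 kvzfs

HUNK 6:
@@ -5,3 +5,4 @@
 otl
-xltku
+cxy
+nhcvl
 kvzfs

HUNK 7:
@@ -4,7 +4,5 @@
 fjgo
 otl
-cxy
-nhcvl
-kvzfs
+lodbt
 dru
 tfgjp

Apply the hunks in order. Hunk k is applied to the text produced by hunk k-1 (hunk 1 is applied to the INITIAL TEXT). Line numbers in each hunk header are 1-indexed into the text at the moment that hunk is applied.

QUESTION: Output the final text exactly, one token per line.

Hunk 1: at line 2 remove [exjzr,hohr] add [hmfll] -> 9 lines: zhl mxkjr hmfll tlrz vsfsp mjqdd eoxzs jdxp uoe
Hunk 2: at line 5 remove [mjqdd,eoxzs] add [xltku,hyp] -> 9 lines: zhl mxkjr hmfll tlrz vsfsp xltku hyp jdxp uoe
Hunk 3: at line 6 remove [hyp,jdxp] add [kvzfs,lmdg] -> 9 lines: zhl mxkjr hmfll tlrz vsfsp xltku kvzfs lmdg uoe
Hunk 4: at line 7 remove [lmdg] add [dru,tfgjp,ddimx] -> 11 lines: zhl mxkjr hmfll tlrz vsfsp xltku kvzfs dru tfgjp ddimx uoe
Hunk 5: at line 2 remove [tlrz,vsfsp] add [fjgo,otl] -> 11 lines: zhl mxkjr hmfll fjgo otl xltku kvzfs dru tfgjp ddimx uoe
Hunk 6: at line 5 remove [xltku] add [cxy,nhcvl] -> 12 lines: zhl mxkjr hmfll fjgo otl cxy nhcvl kvzfs dru tfgjp ddimx uoe
Hunk 7: at line 4 remove [cxy,nhcvl,kvzfs] add [lodbt] -> 10 lines: zhl mxkjr hmfll fjgo otl lodbt dru tfgjp ddimx uoe

Answer: zhl
mxkjr
hmfll
fjgo
otl
lodbt
dru
tfgjp
ddimx
uoe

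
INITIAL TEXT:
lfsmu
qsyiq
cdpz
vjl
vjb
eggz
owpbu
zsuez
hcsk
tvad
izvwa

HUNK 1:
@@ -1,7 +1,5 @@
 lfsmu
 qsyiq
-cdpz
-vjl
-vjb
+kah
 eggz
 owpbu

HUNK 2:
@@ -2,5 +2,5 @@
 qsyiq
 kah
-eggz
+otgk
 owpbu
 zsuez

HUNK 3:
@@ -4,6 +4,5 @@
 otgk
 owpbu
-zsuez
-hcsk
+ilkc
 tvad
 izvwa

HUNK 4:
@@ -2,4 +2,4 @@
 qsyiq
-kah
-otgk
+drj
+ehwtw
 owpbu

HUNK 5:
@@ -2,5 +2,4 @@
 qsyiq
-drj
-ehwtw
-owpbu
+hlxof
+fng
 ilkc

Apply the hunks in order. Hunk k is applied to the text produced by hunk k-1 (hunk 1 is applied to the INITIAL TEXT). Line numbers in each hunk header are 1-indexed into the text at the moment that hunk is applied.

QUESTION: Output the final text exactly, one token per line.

Hunk 1: at line 1 remove [cdpz,vjl,vjb] add [kah] -> 9 lines: lfsmu qsyiq kah eggz owpbu zsuez hcsk tvad izvwa
Hunk 2: at line 2 remove [eggz] add [otgk] -> 9 lines: lfsmu qsyiq kah otgk owpbu zsuez hcsk tvad izvwa
Hunk 3: at line 4 remove [zsuez,hcsk] add [ilkc] -> 8 lines: lfsmu qsyiq kah otgk owpbu ilkc tvad izvwa
Hunk 4: at line 2 remove [kah,otgk] add [drj,ehwtw] -> 8 lines: lfsmu qsyiq drj ehwtw owpbu ilkc tvad izvwa
Hunk 5: at line 2 remove [drj,ehwtw,owpbu] add [hlxof,fng] -> 7 lines: lfsmu qsyiq hlxof fng ilkc tvad izvwa

Answer: lfsmu
qsyiq
hlxof
fng
ilkc
tvad
izvwa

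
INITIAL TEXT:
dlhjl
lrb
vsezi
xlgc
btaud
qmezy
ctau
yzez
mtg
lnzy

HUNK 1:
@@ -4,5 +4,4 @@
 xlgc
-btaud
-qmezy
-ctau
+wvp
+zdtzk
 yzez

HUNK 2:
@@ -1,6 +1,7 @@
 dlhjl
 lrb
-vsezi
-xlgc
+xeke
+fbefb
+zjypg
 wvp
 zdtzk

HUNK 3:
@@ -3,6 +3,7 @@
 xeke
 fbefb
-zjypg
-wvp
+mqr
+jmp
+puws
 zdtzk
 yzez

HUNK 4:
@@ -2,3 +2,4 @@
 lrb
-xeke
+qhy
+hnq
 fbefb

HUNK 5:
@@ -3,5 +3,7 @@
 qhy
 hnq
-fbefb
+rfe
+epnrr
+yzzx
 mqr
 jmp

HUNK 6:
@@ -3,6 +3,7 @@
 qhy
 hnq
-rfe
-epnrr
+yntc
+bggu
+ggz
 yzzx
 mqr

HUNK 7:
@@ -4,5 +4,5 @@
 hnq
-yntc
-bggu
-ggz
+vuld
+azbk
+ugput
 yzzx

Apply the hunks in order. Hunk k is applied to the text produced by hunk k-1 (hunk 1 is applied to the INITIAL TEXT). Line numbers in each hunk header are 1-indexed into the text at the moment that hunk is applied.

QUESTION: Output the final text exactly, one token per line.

Answer: dlhjl
lrb
qhy
hnq
vuld
azbk
ugput
yzzx
mqr
jmp
puws
zdtzk
yzez
mtg
lnzy

Derivation:
Hunk 1: at line 4 remove [btaud,qmezy,ctau] add [wvp,zdtzk] -> 9 lines: dlhjl lrb vsezi xlgc wvp zdtzk yzez mtg lnzy
Hunk 2: at line 1 remove [vsezi,xlgc] add [xeke,fbefb,zjypg] -> 10 lines: dlhjl lrb xeke fbefb zjypg wvp zdtzk yzez mtg lnzy
Hunk 3: at line 3 remove [zjypg,wvp] add [mqr,jmp,puws] -> 11 lines: dlhjl lrb xeke fbefb mqr jmp puws zdtzk yzez mtg lnzy
Hunk 4: at line 2 remove [xeke] add [qhy,hnq] -> 12 lines: dlhjl lrb qhy hnq fbefb mqr jmp puws zdtzk yzez mtg lnzy
Hunk 5: at line 3 remove [fbefb] add [rfe,epnrr,yzzx] -> 14 lines: dlhjl lrb qhy hnq rfe epnrr yzzx mqr jmp puws zdtzk yzez mtg lnzy
Hunk 6: at line 3 remove [rfe,epnrr] add [yntc,bggu,ggz] -> 15 lines: dlhjl lrb qhy hnq yntc bggu ggz yzzx mqr jmp puws zdtzk yzez mtg lnzy
Hunk 7: at line 4 remove [yntc,bggu,ggz] add [vuld,azbk,ugput] -> 15 lines: dlhjl lrb qhy hnq vuld azbk ugput yzzx mqr jmp puws zdtzk yzez mtg lnzy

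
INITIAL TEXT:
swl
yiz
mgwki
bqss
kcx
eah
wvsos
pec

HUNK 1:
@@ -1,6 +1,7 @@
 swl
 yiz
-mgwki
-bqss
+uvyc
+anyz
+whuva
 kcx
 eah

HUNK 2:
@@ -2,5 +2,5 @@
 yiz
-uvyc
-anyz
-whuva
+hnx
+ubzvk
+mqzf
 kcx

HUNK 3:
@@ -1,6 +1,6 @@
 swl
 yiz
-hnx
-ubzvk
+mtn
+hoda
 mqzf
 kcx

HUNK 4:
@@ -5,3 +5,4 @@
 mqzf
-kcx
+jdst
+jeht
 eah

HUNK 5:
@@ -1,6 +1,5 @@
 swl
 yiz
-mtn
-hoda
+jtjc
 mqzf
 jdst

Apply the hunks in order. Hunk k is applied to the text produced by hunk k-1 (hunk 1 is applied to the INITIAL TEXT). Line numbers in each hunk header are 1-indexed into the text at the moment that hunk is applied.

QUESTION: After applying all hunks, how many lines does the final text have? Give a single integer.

Answer: 9

Derivation:
Hunk 1: at line 1 remove [mgwki,bqss] add [uvyc,anyz,whuva] -> 9 lines: swl yiz uvyc anyz whuva kcx eah wvsos pec
Hunk 2: at line 2 remove [uvyc,anyz,whuva] add [hnx,ubzvk,mqzf] -> 9 lines: swl yiz hnx ubzvk mqzf kcx eah wvsos pec
Hunk 3: at line 1 remove [hnx,ubzvk] add [mtn,hoda] -> 9 lines: swl yiz mtn hoda mqzf kcx eah wvsos pec
Hunk 4: at line 5 remove [kcx] add [jdst,jeht] -> 10 lines: swl yiz mtn hoda mqzf jdst jeht eah wvsos pec
Hunk 5: at line 1 remove [mtn,hoda] add [jtjc] -> 9 lines: swl yiz jtjc mqzf jdst jeht eah wvsos pec
Final line count: 9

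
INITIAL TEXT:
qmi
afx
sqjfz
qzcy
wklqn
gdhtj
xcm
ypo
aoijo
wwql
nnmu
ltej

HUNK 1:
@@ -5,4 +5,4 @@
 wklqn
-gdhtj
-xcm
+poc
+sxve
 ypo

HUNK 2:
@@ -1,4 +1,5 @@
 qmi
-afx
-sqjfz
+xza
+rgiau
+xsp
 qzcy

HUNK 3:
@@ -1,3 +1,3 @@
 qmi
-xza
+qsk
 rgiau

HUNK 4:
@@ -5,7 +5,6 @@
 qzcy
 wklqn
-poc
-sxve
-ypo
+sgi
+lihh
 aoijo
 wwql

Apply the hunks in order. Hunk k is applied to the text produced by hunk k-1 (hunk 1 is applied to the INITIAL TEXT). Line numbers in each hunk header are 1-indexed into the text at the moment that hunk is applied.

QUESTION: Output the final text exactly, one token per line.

Answer: qmi
qsk
rgiau
xsp
qzcy
wklqn
sgi
lihh
aoijo
wwql
nnmu
ltej

Derivation:
Hunk 1: at line 5 remove [gdhtj,xcm] add [poc,sxve] -> 12 lines: qmi afx sqjfz qzcy wklqn poc sxve ypo aoijo wwql nnmu ltej
Hunk 2: at line 1 remove [afx,sqjfz] add [xza,rgiau,xsp] -> 13 lines: qmi xza rgiau xsp qzcy wklqn poc sxve ypo aoijo wwql nnmu ltej
Hunk 3: at line 1 remove [xza] add [qsk] -> 13 lines: qmi qsk rgiau xsp qzcy wklqn poc sxve ypo aoijo wwql nnmu ltej
Hunk 4: at line 5 remove [poc,sxve,ypo] add [sgi,lihh] -> 12 lines: qmi qsk rgiau xsp qzcy wklqn sgi lihh aoijo wwql nnmu ltej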